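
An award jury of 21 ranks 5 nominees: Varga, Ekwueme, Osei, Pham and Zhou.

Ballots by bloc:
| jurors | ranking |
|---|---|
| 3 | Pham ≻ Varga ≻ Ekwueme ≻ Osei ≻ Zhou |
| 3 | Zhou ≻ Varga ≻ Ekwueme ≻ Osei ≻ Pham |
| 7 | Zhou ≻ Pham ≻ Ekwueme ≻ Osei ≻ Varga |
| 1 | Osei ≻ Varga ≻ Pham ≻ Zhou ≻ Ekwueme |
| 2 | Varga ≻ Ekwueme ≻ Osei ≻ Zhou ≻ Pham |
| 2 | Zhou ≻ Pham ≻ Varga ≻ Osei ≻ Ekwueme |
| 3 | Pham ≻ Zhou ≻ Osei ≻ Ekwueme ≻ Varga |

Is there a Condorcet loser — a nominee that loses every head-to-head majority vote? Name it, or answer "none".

Pairwise majorities:
Varga–Ekwueme: Varga 11–10.
Varga–Osei: Osei 11–10.
Varga–Pham: Pham 15–6.
Varga vs Zhou: Varga preferred on 3+1+2 = 6 ballots; Zhou wins 15–6.
Ekwueme–Osei: Ekwueme 15–6.
Ekwueme vs Pham: Pham wins 16–5.
Ekwueme vs Zhou: Ekwueme preferred on 3+2 = 5 ballots; Zhou wins 16–5.
Osei vs Pham: Osei preferred on 3+1+2 = 6 ballots; Pham wins 15–6.
Osei vs Zhou: 6 to 15, Zhou.
Pham vs Zhou: Zhou wins 14–7.
No nominee is winless: Varga beats Ekwueme; Ekwueme beats Osei; Osei beats Varga; Pham beats Varga; Zhou beats Varga. There is no Condorcet loser.

none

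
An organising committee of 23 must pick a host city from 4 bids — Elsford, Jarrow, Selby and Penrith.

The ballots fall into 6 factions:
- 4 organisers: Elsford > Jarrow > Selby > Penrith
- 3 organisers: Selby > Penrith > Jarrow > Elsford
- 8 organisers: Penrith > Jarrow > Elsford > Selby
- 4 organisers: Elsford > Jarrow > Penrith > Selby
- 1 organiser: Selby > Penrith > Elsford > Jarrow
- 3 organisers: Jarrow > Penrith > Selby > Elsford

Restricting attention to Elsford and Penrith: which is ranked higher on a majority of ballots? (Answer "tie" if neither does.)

Penrith

Ballots ranking Elsford above Penrith: 4 + 4 = 8.
Ballots ranking Penrith above Elsford: 23 − 8 = 15.
Penrith wins the head-to-head 15–8.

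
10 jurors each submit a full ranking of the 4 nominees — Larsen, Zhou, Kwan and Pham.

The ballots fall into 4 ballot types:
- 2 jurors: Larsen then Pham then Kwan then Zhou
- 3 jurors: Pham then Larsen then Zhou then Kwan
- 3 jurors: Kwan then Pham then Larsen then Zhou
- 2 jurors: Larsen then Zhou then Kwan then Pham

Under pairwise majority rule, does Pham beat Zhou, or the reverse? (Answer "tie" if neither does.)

Ballots ranking Pham above Zhou: 2 + 3 + 3 = 8.
Ballots ranking Zhou above Pham: 10 − 8 = 2.
Pham wins the head-to-head 8–2.

Pham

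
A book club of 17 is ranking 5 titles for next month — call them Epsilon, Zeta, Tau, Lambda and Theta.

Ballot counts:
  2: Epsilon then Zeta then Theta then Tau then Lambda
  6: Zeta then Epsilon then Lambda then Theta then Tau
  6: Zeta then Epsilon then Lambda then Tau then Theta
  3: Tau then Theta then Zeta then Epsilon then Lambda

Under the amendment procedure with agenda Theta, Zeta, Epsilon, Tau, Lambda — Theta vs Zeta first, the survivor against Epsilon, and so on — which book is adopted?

Round 1: Theta vs Zeta — 3–14, Zeta advances.
Round 2: Zeta vs Epsilon — 15–2, Zeta advances.
Round 3: Zeta vs Tau — 14–3, Zeta advances.
Round 4: Zeta vs Lambda — 17–0, Zeta advances.
Zeta survives the agenda.

Zeta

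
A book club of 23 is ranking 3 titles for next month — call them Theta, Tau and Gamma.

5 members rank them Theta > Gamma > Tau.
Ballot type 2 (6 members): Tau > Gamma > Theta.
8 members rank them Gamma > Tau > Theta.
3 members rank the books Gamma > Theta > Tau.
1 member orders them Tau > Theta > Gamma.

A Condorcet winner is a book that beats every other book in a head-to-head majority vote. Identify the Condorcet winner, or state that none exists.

Pairwise majorities:
Theta vs Tau: Tau, 15–8.
Theta–Gamma: Gamma 17–6.
Tau vs Gamma: 7 to 16, Gamma.
Only Gamma has no losses; Gamma is the Condorcet winner.

Gamma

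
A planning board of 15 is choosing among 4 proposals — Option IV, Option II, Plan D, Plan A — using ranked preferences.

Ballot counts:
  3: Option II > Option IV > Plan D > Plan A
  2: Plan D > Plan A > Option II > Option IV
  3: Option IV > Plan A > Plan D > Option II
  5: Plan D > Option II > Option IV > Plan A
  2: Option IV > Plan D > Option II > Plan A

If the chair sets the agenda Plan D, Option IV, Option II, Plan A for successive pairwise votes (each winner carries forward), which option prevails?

Option II

Round 1: Plan D vs Option IV — 7–8, Option IV advances.
Round 2: Option IV vs Option II — 5–10, Option II advances.
Round 3: Option II vs Plan A — 10–5, Option II advances.
Option II survives the agenda.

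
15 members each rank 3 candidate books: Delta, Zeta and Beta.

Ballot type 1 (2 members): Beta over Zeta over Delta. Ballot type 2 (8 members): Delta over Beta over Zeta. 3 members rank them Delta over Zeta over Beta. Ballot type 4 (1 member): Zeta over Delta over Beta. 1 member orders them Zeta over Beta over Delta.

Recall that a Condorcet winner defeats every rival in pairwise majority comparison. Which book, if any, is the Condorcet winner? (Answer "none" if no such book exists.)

Head-to-head results (15 members):
Delta–Zeta: Delta 11–4.
Delta–Beta: Delta 12–3.
Zeta vs Beta: Beta, 10–5.
Delta beats each of Zeta, Beta — Delta is the Condorcet winner.

Delta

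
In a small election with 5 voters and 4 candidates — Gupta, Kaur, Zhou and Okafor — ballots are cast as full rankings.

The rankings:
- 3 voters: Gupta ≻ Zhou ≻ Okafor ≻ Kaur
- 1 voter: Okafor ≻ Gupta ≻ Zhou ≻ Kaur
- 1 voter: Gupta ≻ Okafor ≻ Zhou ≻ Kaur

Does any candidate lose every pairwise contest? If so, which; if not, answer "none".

Kaur

Pairwise majorities:
Gupta vs Kaur: Gupta preferred on 3+1+1 = 5 ballots; Gupta wins 5–0.
Gupta vs Zhou: Gupta wins 5–0.
Gupta vs Okafor: Gupta wins 4–1.
Kaur vs Zhou: Zhou wins 5–0.
Kaur–Okafor: Okafor 5–0.
Zhou vs Okafor: Zhou, 3–2.
Kaur loses to every other candidate — it is the Condorcet loser.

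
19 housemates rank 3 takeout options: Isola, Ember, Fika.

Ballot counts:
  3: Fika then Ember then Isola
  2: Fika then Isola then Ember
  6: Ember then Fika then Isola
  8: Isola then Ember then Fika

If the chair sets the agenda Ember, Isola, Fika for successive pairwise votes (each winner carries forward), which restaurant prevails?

Round 1: Ember vs Isola — 9–10, Isola advances.
Round 2: Isola vs Fika — 8–11, Fika advances.
The agenda winner is Fika.

Fika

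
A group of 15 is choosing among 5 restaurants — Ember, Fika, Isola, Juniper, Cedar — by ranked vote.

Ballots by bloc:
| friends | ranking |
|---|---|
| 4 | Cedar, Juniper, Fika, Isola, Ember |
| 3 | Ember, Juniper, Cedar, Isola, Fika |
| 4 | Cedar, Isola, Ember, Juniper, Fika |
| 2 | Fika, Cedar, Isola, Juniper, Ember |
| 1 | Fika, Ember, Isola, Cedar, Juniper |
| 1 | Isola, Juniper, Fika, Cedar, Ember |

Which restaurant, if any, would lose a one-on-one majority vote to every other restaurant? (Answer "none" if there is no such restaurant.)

none

Pairwise majorities:
Ember vs Fika: 3+4 = 7 for Ember, 8 for Fika — Fika by 8–7.
Ember vs Isola: Ember is ranked higher on 3+1 = 4 ballots, Isola on 11. Isola wins 11–4.
Ember vs Juniper: Ember is ranked higher on 3+4+1 = 8 ballots, Juniper on 7. Ember wins 8–7.
Ember vs Cedar: Ember is ranked higher on 3+1 = 4 ballots, Cedar on 11. Cedar wins 11–4.
Fika vs Isola: Isola, 8–7.
Fika vs Juniper: Juniper, 12–3.
Fika vs Cedar: 4 to 11, Cedar.
Isola vs Juniper: 8 to 7, Isola.
Isola vs Cedar: Isola is ranked higher on 1+1 = 2 ballots, Cedar on 13. Cedar wins 13–2.
Juniper vs Cedar: 3+1 = 4 for Juniper, 11 for Cedar — Cedar by 11–4.
Each restaurant has at least one pairwise win (Ember beats Juniper; Fika beats Ember; Isola beats Ember; Juniper beats Fika; Cedar beats Ember) — no Condorcet loser.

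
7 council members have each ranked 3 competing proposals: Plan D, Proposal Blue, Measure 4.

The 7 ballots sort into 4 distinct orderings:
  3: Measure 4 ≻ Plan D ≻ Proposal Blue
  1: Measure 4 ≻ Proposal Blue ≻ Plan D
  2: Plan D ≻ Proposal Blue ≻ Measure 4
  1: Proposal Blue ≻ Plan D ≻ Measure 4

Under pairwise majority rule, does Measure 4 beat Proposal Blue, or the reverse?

Measure 4

Ballots ranking Measure 4 above Proposal Blue: 3 + 1 = 4.
Ballots ranking Proposal Blue above Measure 4: 7 − 4 = 3.
Measure 4 wins the head-to-head 4–3.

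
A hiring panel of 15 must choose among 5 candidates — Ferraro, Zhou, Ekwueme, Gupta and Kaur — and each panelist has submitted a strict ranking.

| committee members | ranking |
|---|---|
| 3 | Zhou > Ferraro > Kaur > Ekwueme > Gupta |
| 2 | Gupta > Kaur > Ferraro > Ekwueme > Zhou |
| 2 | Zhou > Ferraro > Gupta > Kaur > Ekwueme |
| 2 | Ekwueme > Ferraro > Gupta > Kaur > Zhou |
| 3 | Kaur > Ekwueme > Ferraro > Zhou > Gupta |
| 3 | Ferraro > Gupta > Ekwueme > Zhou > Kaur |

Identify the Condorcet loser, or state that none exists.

none

Head-to-head results (15 committee members):
Ferraro vs Zhou: 2+2+3+3 = 10 for Ferraro, 5 for Zhou — Ferraro by 10–5.
Ferraro vs Ekwueme: 3+2+2+3 = 10 for Ferraro, 5 for Ekwueme — Ferraro by 10–5.
Ferraro vs Gupta: Ferraro, 13–2.
Ferraro vs Kaur: Ferraro wins 10–5.
Zhou vs Ekwueme: Ekwueme wins 10–5.
Zhou vs Gupta: Zhou is ranked higher on 3+2+3 = 8 ballots, Gupta on 7. Zhou wins 8–7.
Zhou vs Kaur: Zhou wins 8–7.
Ekwueme vs Gupta: 8 to 7, Ekwueme.
Ekwueme vs Kaur: Kaur, 10–5.
Gupta vs Kaur: Gupta, 9–6.
Each candidate has at least one pairwise win (Ferraro beats Zhou; Zhou beats Gupta; Ekwueme beats Zhou; Gupta beats Kaur; Kaur beats Ekwueme) — no Condorcet loser.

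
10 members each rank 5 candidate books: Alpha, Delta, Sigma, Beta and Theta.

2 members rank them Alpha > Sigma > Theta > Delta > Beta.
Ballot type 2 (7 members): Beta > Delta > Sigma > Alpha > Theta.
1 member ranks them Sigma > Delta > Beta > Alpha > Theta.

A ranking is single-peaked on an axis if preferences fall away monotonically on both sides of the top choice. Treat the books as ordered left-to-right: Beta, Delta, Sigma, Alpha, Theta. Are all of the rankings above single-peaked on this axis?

yes

Axis positions: Beta=1, Delta=2, Sigma=3, Alpha=4, Theta=5.
Ballot type 1 (peak Alpha at position 4): ranking walks positions 4-3-5-2-1, expanding outward from the peak — single-peaked.
Ballot type 2 (peak Beta at position 1): ranking walks positions 1-2-3-4-5, expanding outward from the peak — single-peaked.
Ballot type 3 (peak Sigma at position 3): ranking walks positions 3-2-1-4-5, expanding outward from the peak — single-peaked.
Every ranking is single-peaked on this axis.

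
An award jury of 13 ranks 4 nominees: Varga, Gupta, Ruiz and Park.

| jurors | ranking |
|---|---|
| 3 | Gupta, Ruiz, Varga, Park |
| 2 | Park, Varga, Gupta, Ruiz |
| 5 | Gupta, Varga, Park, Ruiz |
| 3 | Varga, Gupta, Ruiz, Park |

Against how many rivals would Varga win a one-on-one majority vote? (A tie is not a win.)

2

Varga against each rival (13 jurors):
Varga–Gupta: Gupta 8–5.
Varga vs Ruiz: Varga wins 10–3.
Varga vs Park: Varga is ranked higher on 3+5+3 = 11 ballots, Park on 2. Varga wins 11–2.
Varga beats Ruiz, Park; loses to Gupta — 2 pairwise wins.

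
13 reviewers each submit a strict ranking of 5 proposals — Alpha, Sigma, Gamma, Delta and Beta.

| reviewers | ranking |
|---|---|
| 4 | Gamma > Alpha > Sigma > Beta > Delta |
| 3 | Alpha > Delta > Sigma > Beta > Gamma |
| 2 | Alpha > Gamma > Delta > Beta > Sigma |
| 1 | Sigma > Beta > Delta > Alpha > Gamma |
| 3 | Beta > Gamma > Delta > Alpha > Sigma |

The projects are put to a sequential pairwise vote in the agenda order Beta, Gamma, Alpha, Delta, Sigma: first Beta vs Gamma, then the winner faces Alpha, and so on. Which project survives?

Alpha

Round 1: Beta vs Gamma — 7–6, Beta advances.
Round 2: Beta vs Alpha — 4–9, Alpha advances.
Round 3: Alpha vs Delta — 9–4, Alpha advances.
Round 4: Alpha vs Sigma — 12–1, Alpha advances.
The agenda winner is Alpha.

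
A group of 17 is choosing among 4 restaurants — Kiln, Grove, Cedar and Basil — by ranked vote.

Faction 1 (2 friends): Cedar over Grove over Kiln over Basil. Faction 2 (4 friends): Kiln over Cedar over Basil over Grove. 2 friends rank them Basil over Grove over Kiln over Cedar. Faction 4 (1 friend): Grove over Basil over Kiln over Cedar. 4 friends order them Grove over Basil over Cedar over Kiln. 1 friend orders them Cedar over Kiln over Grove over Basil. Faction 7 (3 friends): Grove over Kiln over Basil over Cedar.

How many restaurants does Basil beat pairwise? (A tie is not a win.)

1

Basil against each rival (17 friends):
Basil vs Kiln: Kiln wins 10–7.
Basil–Grove: Grove 11–6.
Basil vs Cedar: 10 to 7, Basil.
Basil beats Cedar; loses to Kiln, Grove — 1 pairwise win.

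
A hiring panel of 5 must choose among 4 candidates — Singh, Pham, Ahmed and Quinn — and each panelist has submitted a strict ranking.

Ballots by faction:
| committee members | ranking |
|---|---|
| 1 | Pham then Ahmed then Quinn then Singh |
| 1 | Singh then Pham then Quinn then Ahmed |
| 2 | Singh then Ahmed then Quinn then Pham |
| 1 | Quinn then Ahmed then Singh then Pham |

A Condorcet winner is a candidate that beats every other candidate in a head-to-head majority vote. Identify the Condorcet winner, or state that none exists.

Check each pair by majority over 5 ballots:
Singh vs Pham: Singh wins 4–1.
Singh vs Ahmed: Singh wins 3–2.
Singh vs Quinn: Singh, 3–2.
Pham vs Ahmed: Ahmed wins 3–2.
Pham vs Quinn: Quinn, 3–2.
Ahmed vs Quinn: Ahmed wins 3–2.
Singh beats each of Pham, Ahmed, Quinn — Singh is the Condorcet winner.

Singh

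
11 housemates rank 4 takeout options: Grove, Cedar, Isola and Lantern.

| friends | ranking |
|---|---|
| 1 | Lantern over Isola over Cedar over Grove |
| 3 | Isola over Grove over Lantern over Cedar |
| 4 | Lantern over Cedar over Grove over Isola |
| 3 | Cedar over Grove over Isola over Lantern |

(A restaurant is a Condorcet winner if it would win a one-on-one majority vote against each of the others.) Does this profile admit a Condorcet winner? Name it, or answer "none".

none

Check each pair by majority over 11 ballots:
Grove vs Cedar: Cedar, 8–3.
Grove vs Isola: Grove, 7–4.
Grove vs Lantern: Grove wins 6–5.
Cedar vs Isola: Cedar, 7–4.
Cedar vs Lantern: Lantern, 8–3.
Isola vs Lantern: Isola wins 6–5.
Every restaurant loses at least once (Grove loses to Cedar; Cedar loses to Lantern; Isola loses to Grove; Lantern loses to Grove). The majority relation contains the cycle Grove → Lantern → Cedar → Grove, so there is no Condorcet winner.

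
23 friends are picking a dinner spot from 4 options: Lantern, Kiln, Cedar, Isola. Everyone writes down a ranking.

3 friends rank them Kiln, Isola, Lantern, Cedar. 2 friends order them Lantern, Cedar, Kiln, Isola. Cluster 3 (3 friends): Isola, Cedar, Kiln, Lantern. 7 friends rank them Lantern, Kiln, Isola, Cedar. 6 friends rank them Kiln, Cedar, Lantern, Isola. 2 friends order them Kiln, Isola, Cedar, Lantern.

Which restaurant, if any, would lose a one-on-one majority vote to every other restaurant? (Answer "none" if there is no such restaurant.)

Head-to-head results (23 friends):
Lantern vs Kiln: Kiln, 14–9.
Lantern vs Cedar: 3+2+7 = 12 for Lantern, 11 for Cedar — Lantern by 12–11.
Lantern vs Isola: 15 to 8, Lantern.
Kiln vs Cedar: Kiln is ranked higher on 3+7+6+2 = 18 ballots, Cedar on 5. Kiln wins 18–5.
Kiln vs Isola: 20 to 3, Kiln.
Cedar vs Isola: Isola wins 15–8.
Only Cedar has no wins; Cedar is the Condorcet loser.

Cedar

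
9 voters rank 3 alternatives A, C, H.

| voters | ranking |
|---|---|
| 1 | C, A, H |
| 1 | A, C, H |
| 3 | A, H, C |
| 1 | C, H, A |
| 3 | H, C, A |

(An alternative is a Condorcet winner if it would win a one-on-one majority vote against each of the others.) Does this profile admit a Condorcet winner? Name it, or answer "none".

Head-to-head results (9 voters):
A vs C: C, 5–4.
A–H: A 5–4.
C vs H: H wins 6–3.
Each alternative drops at least one matchup (A loses to C; C loses to H; H loses to A); the cycle A > H > C > A rules out a Condorcet winner.

none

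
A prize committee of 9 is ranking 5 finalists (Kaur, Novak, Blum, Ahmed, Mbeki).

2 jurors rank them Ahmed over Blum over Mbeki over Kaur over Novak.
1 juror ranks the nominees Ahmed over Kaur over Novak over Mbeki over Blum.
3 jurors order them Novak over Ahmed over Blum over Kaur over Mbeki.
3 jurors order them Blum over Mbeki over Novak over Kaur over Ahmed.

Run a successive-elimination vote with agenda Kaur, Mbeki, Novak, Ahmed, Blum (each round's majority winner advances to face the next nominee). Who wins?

Round 1: Kaur vs Mbeki — 4–5, Mbeki advances.
Round 2: Mbeki vs Novak — 5–4, Mbeki advances.
Round 3: Mbeki vs Ahmed — 3–6, Ahmed advances.
Round 4: Ahmed vs Blum — 6–3, Ahmed advances.
Ahmed survives the agenda.

Ahmed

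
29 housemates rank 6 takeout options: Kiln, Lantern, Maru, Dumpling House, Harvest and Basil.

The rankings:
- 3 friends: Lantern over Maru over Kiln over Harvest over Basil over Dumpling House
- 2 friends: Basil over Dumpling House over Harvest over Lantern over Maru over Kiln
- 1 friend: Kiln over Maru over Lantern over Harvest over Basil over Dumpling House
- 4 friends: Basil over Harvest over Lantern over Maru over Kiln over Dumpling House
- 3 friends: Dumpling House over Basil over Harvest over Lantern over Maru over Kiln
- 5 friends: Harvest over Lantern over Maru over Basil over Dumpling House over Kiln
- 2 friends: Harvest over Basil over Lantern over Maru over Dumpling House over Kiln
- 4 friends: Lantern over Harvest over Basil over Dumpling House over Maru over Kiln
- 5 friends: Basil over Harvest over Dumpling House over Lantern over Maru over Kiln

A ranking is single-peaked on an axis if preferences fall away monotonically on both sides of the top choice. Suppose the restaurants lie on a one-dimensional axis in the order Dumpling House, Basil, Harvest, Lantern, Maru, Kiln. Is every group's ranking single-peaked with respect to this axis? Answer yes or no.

yes

Axis positions: Dumpling House=1, Basil=2, Harvest=3, Lantern=4, Maru=5, Kiln=6.
Group 1 (peak Lantern at position 4): ranking walks positions 4-5-6-3-2-1, expanding outward from the peak — single-peaked.
Group 2 (peak Basil at position 2): ranking walks positions 2-1-3-4-5-6, expanding outward from the peak — single-peaked.
Group 3 (peak Kiln at position 6): ranking walks positions 6-5-4-3-2-1, expanding outward from the peak — single-peaked.
Group 4 (peak Basil at position 2): ranking walks positions 2-3-4-5-6-1, expanding outward from the peak — single-peaked.
Group 5 (peak Dumpling House at position 1): ranking walks positions 1-2-3-4-5-6, expanding outward from the peak — single-peaked.
Group 6 (peak Harvest at position 3): ranking walks positions 3-4-5-2-1-6, expanding outward from the peak — single-peaked.
Group 7 (peak Harvest at position 3): ranking walks positions 3-2-4-5-1-6, expanding outward from the peak — single-peaked.
Group 8 (peak Lantern at position 4): ranking walks positions 4-3-2-1-5-6, expanding outward from the peak — single-peaked.
Group 9 (peak Basil at position 2): ranking walks positions 2-3-1-4-5-6, expanding outward from the peak — single-peaked.
Every ranking is single-peaked on this axis.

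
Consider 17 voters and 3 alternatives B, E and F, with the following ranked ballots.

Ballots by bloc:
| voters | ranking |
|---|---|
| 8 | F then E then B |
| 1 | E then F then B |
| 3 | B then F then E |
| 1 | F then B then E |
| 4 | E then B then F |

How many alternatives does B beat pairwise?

B against each rival (17 voters):
B vs E: B is ranked higher on 3+1 = 4 ballots, E on 13. E wins 13–4.
B vs F: B is ranked higher on 3+4 = 7 ballots, F on 10. F wins 10–7.
B beats no one; loses to E, F — 0 pairwise wins.

0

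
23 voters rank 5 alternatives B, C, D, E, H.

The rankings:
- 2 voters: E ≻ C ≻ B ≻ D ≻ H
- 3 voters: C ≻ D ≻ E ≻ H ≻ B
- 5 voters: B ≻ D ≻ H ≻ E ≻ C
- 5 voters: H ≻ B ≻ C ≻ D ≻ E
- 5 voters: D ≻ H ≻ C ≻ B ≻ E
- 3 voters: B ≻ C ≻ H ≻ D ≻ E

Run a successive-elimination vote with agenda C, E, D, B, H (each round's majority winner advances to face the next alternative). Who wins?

H

Round 1: C vs E — 16–7, C advances.
Round 2: C vs D — 13–10, C advances.
Round 3: C vs B — 10–13, B advances.
Round 4: B vs H — 10–13, H advances.
The agenda winner is H.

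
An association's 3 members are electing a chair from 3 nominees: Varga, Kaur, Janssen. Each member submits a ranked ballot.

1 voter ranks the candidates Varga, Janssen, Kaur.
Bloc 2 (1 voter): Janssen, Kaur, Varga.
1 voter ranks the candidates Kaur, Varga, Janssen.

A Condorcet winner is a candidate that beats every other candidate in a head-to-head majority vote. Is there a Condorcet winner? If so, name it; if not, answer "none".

none

Head-to-head results (3 voters):
Varga–Kaur: Kaur 2–1.
Varga–Janssen: Varga 2–1.
Kaur–Janssen: Janssen 2–1.
Each candidate drops at least one matchup (Varga loses to Kaur; Kaur loses to Janssen; Janssen loses to Varga); the cycle Varga > Janssen > Kaur > Varga rules out a Condorcet winner.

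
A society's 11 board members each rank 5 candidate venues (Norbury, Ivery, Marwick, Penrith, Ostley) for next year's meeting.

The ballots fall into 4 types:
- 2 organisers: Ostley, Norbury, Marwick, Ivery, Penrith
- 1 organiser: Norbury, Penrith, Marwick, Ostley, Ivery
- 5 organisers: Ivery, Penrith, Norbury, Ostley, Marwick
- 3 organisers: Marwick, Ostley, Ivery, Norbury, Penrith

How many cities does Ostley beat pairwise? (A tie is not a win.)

Ostley against each rival (11 organisers):
Ostley–Norbury: Norbury 6–5.
Ostley vs Ivery: 6 to 5, Ostley.
Ostley vs Marwick: Ostley wins 7–4.
Ostley vs Penrith: Penrith, 6–5.
Ostley beats Ivery, Marwick; loses to Norbury, Penrith — 2 pairwise wins.

2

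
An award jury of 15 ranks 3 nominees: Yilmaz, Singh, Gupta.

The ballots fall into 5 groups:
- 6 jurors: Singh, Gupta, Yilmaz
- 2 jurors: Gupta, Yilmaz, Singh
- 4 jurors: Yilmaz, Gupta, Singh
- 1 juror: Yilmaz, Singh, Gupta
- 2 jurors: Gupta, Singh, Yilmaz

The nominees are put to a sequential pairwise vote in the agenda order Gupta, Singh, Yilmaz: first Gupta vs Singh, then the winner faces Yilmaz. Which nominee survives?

Round 1: Gupta vs Singh — 8–7, Gupta advances.
Round 2: Gupta vs Yilmaz — 10–5, Gupta advances.
Gupta survives the agenda.

Gupta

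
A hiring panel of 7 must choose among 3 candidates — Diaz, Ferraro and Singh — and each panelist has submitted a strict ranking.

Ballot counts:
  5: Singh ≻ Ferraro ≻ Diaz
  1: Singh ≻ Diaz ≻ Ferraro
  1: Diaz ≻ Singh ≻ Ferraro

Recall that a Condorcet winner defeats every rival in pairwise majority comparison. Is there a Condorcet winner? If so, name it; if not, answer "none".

Singh

Pairwise majorities:
Diaz vs Ferraro: 2 to 5, Ferraro.
Diaz vs Singh: Singh wins 6–1.
Ferraro–Singh: Singh 7–0.
Singh defeats every rival head-to-head and is the Condorcet winner.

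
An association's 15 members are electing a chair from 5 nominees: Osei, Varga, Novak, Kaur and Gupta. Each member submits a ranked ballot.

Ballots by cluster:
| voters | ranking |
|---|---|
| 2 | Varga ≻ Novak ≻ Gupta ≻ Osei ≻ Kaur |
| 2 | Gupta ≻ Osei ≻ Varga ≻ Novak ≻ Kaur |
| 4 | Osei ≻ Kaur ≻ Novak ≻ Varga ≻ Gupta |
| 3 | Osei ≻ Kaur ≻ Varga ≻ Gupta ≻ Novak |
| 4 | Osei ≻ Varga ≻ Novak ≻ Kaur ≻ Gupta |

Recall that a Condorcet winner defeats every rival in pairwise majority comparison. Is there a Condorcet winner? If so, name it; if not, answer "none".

Osei

Head-to-head results (15 voters):
Osei vs Varga: 2+4+3+4 = 13 for Osei, 2 for Varga — Osei by 13–2.
Osei–Novak: Osei 13–2.
Osei vs Kaur: Osei wins 15–0.
Osei vs Gupta: 11 to 4, Osei.
Varga–Novak: Varga 11–4.
Varga vs Kaur: Varga, 8–7.
Varga–Gupta: Varga 13–2.
Novak vs Kaur: Novak, 8–7.
Novak vs Gupta: 2+4+4 = 10 for Novak, 5 for Gupta — Novak by 10–5.
Kaur vs Gupta: 4+3+4 = 11 for Kaur, 4 for Gupta — Kaur by 11–4.
Osei beats each of Varga, Novak, Kaur, Gupta — Osei is the Condorcet winner.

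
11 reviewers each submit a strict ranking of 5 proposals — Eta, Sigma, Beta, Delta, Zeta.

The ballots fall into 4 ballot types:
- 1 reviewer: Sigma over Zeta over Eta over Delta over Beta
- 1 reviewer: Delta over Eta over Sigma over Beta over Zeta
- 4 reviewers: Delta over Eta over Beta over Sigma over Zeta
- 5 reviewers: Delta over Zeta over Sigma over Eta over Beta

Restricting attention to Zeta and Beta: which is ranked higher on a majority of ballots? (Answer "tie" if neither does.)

Ballots ranking Zeta above Beta: 1 + 5 = 6.
Ballots ranking Beta above Zeta: 11 − 6 = 5.
Zeta wins the head-to-head 6–5.

Zeta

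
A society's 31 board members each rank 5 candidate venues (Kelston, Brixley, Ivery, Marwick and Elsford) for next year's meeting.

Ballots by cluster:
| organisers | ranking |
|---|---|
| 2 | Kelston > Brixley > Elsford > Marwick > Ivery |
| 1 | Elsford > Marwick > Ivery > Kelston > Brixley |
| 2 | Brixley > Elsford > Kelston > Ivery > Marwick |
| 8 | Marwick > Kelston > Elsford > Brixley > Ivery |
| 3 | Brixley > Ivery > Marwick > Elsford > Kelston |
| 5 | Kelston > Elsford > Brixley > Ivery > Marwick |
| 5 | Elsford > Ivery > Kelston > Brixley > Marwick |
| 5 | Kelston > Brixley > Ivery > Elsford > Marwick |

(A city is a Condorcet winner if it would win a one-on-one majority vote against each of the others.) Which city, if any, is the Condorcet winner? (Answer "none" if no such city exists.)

Check each pair by majority over 31 ballots:
Kelston vs Brixley: 2+1+8+5+5+5 = 26 for Kelston, 5 for Brixley — Kelston by 26–5.
Kelston vs Ivery: Kelston preferred on 2+2+8+5+5 = 22 ballots; Kelston wins 22–9.
Kelston vs Marwick: Kelston preferred on 2+2+5+5+5 = 19 ballots; Kelston wins 19–12.
Kelston vs Elsford: 2+8+5+5 = 20 for Kelston, 11 for Elsford — Kelston by 20–11.
Brixley vs Ivery: Brixley is ranked higher on 2+2+8+3+5+5 = 25 ballots, Ivery on 6. Brixley wins 25–6.
Brixley vs Marwick: 2+2+3+5+5+5 = 22 for Brixley, 9 for Marwick — Brixley by 22–9.
Brixley vs Elsford: 2+2+3+5 = 12 for Brixley, 19 for Elsford — Elsford by 19–12.
Ivery vs Marwick: 2+3+5+5+5 = 20 for Ivery, 11 for Marwick — Ivery by 20–11.
Ivery vs Elsford: Ivery preferred on 3+5 = 8 ballots; Elsford wins 23–8.
Marwick vs Elsford: Marwick is ranked higher on 8+3 = 11 ballots, Elsford on 20. Elsford wins 20–11.
Kelston wins every pairwise contest, so Kelston is the Condorcet winner.

Kelston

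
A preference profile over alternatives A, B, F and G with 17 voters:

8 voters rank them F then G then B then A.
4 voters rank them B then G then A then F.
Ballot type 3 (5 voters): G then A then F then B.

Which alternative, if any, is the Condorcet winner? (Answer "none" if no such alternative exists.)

Head-to-head results (17 voters):
A vs B: A is ranked higher on 5 ballots, B on 12. B wins 12–5.
A vs F: A preferred on 4+5 = 9 ballots; A wins 9–8.
A vs G: A preferred on 0 ballots; G wins 17–0.
B vs F: B preferred on 4 ballots; F wins 13–4.
B vs G: 4 to 13, G.
F vs G: 8 for F, 9 for G — G by 9–8.
G defeats every rival head-to-head and is the Condorcet winner.

G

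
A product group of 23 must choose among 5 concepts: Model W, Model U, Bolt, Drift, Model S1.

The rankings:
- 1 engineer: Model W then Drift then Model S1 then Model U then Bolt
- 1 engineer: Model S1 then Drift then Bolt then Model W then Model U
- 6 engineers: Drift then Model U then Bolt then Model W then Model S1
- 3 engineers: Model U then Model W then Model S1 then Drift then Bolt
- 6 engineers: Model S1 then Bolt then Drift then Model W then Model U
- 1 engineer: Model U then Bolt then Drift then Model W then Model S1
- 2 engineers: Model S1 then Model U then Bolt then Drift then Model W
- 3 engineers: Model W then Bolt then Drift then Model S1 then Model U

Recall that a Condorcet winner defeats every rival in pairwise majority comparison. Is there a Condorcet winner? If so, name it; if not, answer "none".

Pairwise majorities:
Model W vs Model U: Model U wins 12–11.
Model W–Bolt: Bolt 16–7.
Model W vs Drift: Drift wins 16–7.
Model W vs Model S1: Model W, 14–9.
Model U vs Bolt: Model U wins 13–10.
Model U vs Drift: Drift wins 17–6.
Model U vs Model S1: Model S1, 13–10.
Bolt vs Drift: Bolt wins 12–11.
Bolt–Model S1: Model S1 13–10.
Drift–Model S1: Model S1 12–11.
Each design drops at least one matchup (Model W loses to Model U; Model U loses to Drift; Bolt loses to Model U; Drift loses to Bolt; Model S1 loses to Model W); the cycle Model W > Model S1 > Model U > Model W rules out a Condorcet winner.

none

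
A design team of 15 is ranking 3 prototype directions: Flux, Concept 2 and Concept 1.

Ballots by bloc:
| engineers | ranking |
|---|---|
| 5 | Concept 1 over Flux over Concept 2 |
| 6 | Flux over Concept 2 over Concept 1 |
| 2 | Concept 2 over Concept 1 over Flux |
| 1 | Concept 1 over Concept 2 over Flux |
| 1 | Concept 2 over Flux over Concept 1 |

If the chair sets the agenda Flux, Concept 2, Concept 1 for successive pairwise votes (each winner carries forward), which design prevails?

Concept 1

Round 1: Flux vs Concept 2 — 11–4, Flux advances.
Round 2: Flux vs Concept 1 — 7–8, Concept 1 advances.
Concept 1 survives the agenda.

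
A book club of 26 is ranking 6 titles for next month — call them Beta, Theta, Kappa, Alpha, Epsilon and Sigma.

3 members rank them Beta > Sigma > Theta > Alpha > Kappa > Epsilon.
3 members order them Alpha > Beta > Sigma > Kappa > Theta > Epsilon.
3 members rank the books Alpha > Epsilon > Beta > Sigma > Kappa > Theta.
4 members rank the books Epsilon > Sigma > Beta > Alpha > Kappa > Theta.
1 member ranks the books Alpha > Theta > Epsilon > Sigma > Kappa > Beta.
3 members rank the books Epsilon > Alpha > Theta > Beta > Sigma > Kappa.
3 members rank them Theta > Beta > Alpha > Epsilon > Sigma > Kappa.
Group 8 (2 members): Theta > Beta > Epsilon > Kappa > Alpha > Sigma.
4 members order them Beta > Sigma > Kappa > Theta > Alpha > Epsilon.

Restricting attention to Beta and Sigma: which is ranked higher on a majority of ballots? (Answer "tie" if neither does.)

Beta

Ballots ranking Beta above Sigma: 3 + 3 + 3 + 3 + 3 + 2 + 4 = 21.
Ballots ranking Sigma above Beta: 26 − 21 = 5.
Beta wins the head-to-head 21–5.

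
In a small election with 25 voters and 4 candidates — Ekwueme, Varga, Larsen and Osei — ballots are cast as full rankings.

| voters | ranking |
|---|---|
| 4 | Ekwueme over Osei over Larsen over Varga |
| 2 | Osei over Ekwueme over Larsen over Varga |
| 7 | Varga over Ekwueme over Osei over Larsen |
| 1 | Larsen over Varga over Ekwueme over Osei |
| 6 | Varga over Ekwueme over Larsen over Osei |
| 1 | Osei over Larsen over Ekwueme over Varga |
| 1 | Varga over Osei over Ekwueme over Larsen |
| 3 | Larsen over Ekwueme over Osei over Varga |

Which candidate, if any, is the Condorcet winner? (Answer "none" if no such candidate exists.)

Varga

Check each pair by majority over 25 ballots:
Ekwueme vs Varga: 10 to 15, Varga.
Ekwueme vs Larsen: Ekwueme is ranked higher on 4+2+7+6+1 = 20 ballots, Larsen on 5. Ekwueme wins 20–5.
Ekwueme vs Osei: 4+7+1+6+3 = 21 for Ekwueme, 4 for Osei — Ekwueme by 21–4.
Varga vs Larsen: Varga is ranked higher on 7+6+1 = 14 ballots, Larsen on 11. Varga wins 14–11.
Varga vs Osei: Varga is ranked higher on 7+1+6+1 = 15 ballots, Osei on 10. Varga wins 15–10.
Larsen vs Osei: Larsen is ranked higher on 1+6+3 = 10 ballots, Osei on 15. Osei wins 15–10.
Varga defeats every rival head-to-head and is the Condorcet winner.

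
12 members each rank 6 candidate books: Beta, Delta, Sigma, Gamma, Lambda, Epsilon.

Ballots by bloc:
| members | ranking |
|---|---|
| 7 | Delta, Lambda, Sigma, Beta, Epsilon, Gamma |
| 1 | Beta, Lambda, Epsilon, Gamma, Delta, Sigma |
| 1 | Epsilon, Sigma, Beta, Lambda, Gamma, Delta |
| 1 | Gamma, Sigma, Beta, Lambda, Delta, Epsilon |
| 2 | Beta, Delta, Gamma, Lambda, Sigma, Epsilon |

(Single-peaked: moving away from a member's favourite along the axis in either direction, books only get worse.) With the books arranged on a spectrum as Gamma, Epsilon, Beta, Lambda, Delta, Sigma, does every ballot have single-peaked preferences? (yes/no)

no

Axis positions: Gamma=1, Epsilon=2, Beta=3, Lambda=4, Delta=5, Sigma=6.
Bloc 1 (peak Delta at position 5): ranking walks positions 5-4-6-3-2-1, expanding outward from the peak — single-peaked.
Bloc 2 (peak Beta at position 3): ranking walks positions 3-4-2-1-5-6, expanding outward from the peak — single-peaked.
Bloc 3: ranking walks positions 2-6-3-4-1-5; Sigma is ranked above Beta even though Beta lies between Sigma and the peak Epsilon on the axis — preferences dip and rise again. Not single-peaked.
Bloc 4: ranking walks positions 1-6-3-4-5-2; Sigma is ranked above Epsilon even though Epsilon lies between Sigma and the peak Gamma on the axis — preferences dip and rise again. Not single-peaked.
Bloc 5: ranking walks positions 3-5-1-4-6-2; Delta is ranked above Lambda even though Lambda lies between Delta and the peak Beta on the axis — preferences dip and rise again. Not single-peaked.
Bloc 3 violates single-peakedness, so the profile is not single-peaked on this axis.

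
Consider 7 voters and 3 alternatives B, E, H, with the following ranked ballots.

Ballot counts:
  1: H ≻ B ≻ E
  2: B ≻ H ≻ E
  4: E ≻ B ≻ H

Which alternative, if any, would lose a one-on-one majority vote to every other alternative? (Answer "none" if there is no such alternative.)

H

Pairwise majorities:
B–E: E 4–3.
B–H: B 6–1.
E vs H: E wins 4–3.
Only H has no wins; H is the Condorcet loser.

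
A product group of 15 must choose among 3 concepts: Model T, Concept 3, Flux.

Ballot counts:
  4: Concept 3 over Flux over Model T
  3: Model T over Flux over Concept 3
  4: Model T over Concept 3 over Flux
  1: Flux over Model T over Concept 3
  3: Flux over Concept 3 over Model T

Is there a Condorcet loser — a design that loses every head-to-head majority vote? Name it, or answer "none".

none

Head-to-head results (15 engineers):
Model T vs Concept 3: Model T is ranked higher on 3+4+1 = 8 ballots, Concept 3 on 7. Model T wins 8–7.
Model T vs Flux: Flux, 8–7.
Concept 3 vs Flux: Concept 3, 8–7.
No design is winless: Model T beats Concept 3; Concept 3 beats Flux; Flux beats Model T. There is no Condorcet loser.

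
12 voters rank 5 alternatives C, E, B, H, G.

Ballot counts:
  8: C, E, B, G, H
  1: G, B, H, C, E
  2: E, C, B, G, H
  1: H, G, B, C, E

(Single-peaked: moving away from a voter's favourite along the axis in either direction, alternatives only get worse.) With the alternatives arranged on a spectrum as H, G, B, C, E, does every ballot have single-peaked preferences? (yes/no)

yes

Axis positions: H=1, G=2, B=3, C=4, E=5.
Cluster 1 (peak C at position 4): ranking walks positions 4-5-3-2-1, expanding outward from the peak — single-peaked.
Cluster 2 (peak G at position 2): ranking walks positions 2-3-1-4-5, expanding outward from the peak — single-peaked.
Cluster 3 (peak E at position 5): ranking walks positions 5-4-3-2-1, expanding outward from the peak — single-peaked.
Cluster 4 (peak H at position 1): ranking walks positions 1-2-3-4-5, expanding outward from the peak — single-peaked.
Every ranking is single-peaked on this axis.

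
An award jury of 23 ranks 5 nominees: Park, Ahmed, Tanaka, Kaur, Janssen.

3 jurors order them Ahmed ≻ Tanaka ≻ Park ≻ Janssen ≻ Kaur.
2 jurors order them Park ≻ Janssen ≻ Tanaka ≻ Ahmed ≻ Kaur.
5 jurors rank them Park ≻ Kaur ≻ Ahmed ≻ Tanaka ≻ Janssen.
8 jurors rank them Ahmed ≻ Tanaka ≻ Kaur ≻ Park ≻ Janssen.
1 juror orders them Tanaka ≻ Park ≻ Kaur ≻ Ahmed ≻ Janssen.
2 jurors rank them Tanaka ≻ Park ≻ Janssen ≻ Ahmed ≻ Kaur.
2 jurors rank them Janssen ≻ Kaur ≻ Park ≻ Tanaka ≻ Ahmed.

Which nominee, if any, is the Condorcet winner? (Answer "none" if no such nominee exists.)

Pairwise majorities:
Park–Ahmed: Park 12–11.
Park–Tanaka: Tanaka 14–9.
Park vs Kaur: Park wins 13–10.
Park vs Janssen: Park wins 21–2.
Ahmed vs Tanaka: Ahmed wins 16–7.
Ahmed vs Kaur: Ahmed, 15–8.
Ahmed vs Janssen: Ahmed, 17–6.
Tanaka vs Kaur: Tanaka, 16–7.
Tanaka vs Janssen: Tanaka wins 19–4.
Kaur vs Janssen: Kaur, 14–9.
Every nominee loses at least once (Park loses to Tanaka; Ahmed loses to Park; Tanaka loses to Ahmed; Kaur loses to Park; Janssen loses to Park). The majority relation contains the cycle Park → Ahmed → Tanaka → Park, so there is no Condorcet winner.

none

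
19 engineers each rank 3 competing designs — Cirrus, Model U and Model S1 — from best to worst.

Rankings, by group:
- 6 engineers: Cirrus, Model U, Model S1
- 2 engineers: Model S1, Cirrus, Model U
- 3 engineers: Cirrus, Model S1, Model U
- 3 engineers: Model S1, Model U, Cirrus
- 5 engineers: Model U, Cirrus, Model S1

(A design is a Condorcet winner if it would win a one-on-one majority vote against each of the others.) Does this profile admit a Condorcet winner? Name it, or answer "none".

Cirrus

Check each pair by majority over 19 ballots:
Cirrus–Model U: Cirrus 11–8.
Cirrus vs Model S1: Cirrus is ranked higher on 6+3+5 = 14 ballots, Model S1 on 5. Cirrus wins 14–5.
Model U vs Model S1: Model U wins 11–8.
Only Cirrus has no losses; Cirrus is the Condorcet winner.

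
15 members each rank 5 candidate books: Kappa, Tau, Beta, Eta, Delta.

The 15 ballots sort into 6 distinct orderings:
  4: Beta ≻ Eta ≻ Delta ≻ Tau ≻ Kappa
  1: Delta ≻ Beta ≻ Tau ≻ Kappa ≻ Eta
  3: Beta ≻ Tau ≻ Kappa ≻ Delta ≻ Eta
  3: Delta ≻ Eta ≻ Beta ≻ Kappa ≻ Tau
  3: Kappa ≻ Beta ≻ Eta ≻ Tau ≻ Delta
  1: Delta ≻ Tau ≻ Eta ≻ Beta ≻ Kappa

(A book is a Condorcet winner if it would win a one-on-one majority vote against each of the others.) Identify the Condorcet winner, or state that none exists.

Check each pair by majority over 15 ballots:
Kappa–Tau: Tau 9–6.
Kappa–Beta: Beta 12–3.
Kappa–Eta: Eta 8–7.
Kappa–Delta: Delta 9–6.
Tau vs Beta: Beta, 14–1.
Tau vs Eta: Eta wins 10–5.
Tau vs Delta: Delta wins 9–6.
Beta–Eta: Beta 11–4.
Beta vs Delta: Beta wins 10–5.
Eta vs Delta: Delta, 8–7.
Beta beats each of Kappa, Tau, Eta, Delta — Beta is the Condorcet winner.

Beta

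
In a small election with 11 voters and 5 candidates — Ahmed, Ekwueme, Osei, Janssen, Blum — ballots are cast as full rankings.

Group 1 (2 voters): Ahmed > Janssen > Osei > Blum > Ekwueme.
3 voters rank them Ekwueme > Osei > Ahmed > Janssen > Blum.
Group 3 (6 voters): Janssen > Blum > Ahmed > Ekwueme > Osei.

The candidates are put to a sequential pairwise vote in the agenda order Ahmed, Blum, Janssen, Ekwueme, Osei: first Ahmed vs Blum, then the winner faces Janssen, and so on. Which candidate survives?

Janssen

Round 1: Ahmed vs Blum — 5–6, Blum advances.
Round 2: Blum vs Janssen — 0–11, Janssen advances.
Round 3: Janssen vs Ekwueme — 8–3, Janssen advances.
Round 4: Janssen vs Osei — 8–3, Janssen advances.
Janssen survives the agenda.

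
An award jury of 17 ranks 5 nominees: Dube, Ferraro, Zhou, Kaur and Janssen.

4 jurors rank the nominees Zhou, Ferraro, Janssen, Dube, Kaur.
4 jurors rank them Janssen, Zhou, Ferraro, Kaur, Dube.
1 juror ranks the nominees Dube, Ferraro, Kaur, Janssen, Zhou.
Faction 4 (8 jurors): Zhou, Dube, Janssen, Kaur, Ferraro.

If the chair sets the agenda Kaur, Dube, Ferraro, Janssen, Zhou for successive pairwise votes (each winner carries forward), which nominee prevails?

Zhou

Round 1: Kaur vs Dube — 4–13, Dube advances.
Round 2: Dube vs Ferraro — 9–8, Dube advances.
Round 3: Dube vs Janssen — 9–8, Dube advances.
Round 4: Dube vs Zhou — 1–16, Zhou advances.
The agenda winner is Zhou.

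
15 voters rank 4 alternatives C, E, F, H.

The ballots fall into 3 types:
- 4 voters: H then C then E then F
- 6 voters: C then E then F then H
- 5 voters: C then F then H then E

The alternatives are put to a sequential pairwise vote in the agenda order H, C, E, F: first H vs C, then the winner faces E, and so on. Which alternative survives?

Round 1: H vs C — 4–11, C advances.
Round 2: C vs E — 15–0, C advances.
Round 3: C vs F — 15–0, C advances.
The agenda winner is C.

C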